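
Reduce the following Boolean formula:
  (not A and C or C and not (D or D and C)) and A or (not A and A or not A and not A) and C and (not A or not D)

(not A and C or C and not (D or D and C)) and A or (not A and A or not A and not A) and C and (not A or not D)
= C and (not A or not (D or D and C)) and A or (not A and A or not A and not A) and C and (not A or not D)
= C and (not A or not (D or D and C)) and A or not A and C and (not A or not D)
= C and (not A or not D) and A or not A and C and (not A or not D)
= C and (not A or not D)

C and (not A or not D)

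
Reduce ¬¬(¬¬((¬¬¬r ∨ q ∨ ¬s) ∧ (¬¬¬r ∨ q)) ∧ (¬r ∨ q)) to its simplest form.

¬r ∨ q

¬¬(¬¬((¬¬¬r ∨ q ∨ ¬s) ∧ (¬¬¬r ∨ q)) ∧ (¬r ∨ q))
= ¬¬((¬¬¬r ∨ q ∨ ¬s) ∧ (¬¬¬r ∨ q)) ∧ (¬r ∨ q)   — double negation
= ¬¬(¬¬¬r ∨ q) ∧ (¬r ∨ q)   — absorption
= ¬¬(¬r ∨ q) ∧ (¬r ∨ q)   — double negation
= (¬r ∨ q) ∧ (¬r ∨ q)   — double negation
= ¬r ∨ q   — idempotence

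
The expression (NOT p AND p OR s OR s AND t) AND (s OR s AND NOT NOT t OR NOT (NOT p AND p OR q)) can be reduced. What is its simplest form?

(NOT p AND p OR s OR s AND t) AND (s OR s AND NOT NOT t OR NOT (NOT p AND p OR q))
= (s OR s AND t) AND (s OR s AND NOT NOT t OR NOT (NOT p AND p OR q))   (complement / identity)
= (s OR s AND t) AND (s OR s AND NOT NOT t OR NOT q)   (complement / identity)
= (s OR s AND t) AND (s OR s AND t OR NOT q)   (double negation)
= s OR s AND t   (absorption)
= s   (absorption)

s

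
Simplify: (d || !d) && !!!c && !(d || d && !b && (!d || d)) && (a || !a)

!c && !d

(d || !d) && !!!c && !(d || d && !b && (!d || d)) && (a || !a)
= (d || !d) && !c && !(d || d && !b && (!d || d)) && (a || !a)   — double negation
= !c && !(d || d && !b && (!d || d)) && (a || !a)   — complement / identity
= !c && !(d || d && !b) && (a || !a)   — complement / identity
= !c && !d && (a || !a)   — absorption
= !c && !d   — complement / identity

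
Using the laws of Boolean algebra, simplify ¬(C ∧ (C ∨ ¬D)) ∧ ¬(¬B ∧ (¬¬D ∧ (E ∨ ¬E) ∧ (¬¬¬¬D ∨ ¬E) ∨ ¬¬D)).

¬C ∧ (B ∨ ¬D)

¬(C ∧ (C ∨ ¬D)) ∧ ¬(¬B ∧ (¬¬D ∧ (E ∨ ¬E) ∧ (¬¬¬¬D ∨ ¬E) ∨ ¬¬D))
= ¬(C ∧ (C ∨ ¬D)) ∧ ¬(¬B ∧ (¬¬D ∧ (E ∨ ¬E) ∧ (¬¬D ∨ ¬E) ∨ ¬¬D))   (double negation)
= ¬(C ∧ (C ∨ ¬D)) ∧ ¬(¬B ∧ (¬¬D ∧ (¬¬D ∨ ¬E) ∨ ¬¬D))   (complement / identity)
= ¬(C ∧ (C ∨ ¬D)) ∧ ¬(¬B ∧ (¬¬D ∨ ¬¬D))   (absorption)
= ¬C ∧ ¬(¬B ∧ (¬¬D ∨ ¬¬D))   (absorption)
= ¬C ∧ ¬(¬B ∧ ¬¬D)   (idempotence)
= ¬C ∧ (B ∨ ¬D)   (De Morgan)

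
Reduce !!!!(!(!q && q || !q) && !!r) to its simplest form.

q && r

!!!!(!(!q && q || !q) && !!r)
= !!(!(!q && q || !q) && !!r)
= !(!q && q || !q || !r)
= !(!q || !r)
= q && r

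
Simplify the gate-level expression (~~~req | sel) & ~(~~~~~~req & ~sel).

(~~~req | sel) & ~(~~~~~~req & ~sel)
= (~~~req | sel) & (~~~~~req | sel)
= (~~~req | sel) & (~~~req | sel)
= ~~~req | sel
= ~req | sel

~req | sel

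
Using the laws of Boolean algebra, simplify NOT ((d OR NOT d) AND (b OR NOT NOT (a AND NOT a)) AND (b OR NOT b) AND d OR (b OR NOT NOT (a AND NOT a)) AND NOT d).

NOT b

NOT ((d OR NOT d) AND (b OR NOT NOT (a AND NOT a)) AND (b OR NOT b) AND d OR (b OR NOT NOT (a AND NOT a)) AND NOT d)
= NOT ((b OR NOT NOT (a AND NOT a)) AND (b OR NOT b) AND d OR (b OR NOT NOT (a AND NOT a)) AND NOT d)   — complement / identity
= NOT ((b OR NOT NOT (a AND NOT a)) AND d OR (b OR NOT NOT (a AND NOT a)) AND NOT d)   — complement / identity
= NOT (b OR NOT NOT (a AND NOT a))   — distribution
= NOT (b OR a AND NOT a)   — double negation
= NOT b   — complement / identity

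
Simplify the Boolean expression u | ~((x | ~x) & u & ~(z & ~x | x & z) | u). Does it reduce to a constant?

u | ~((x | ~x) & u & ~(z & ~x | x & z) | u)
= u | ~((x | ~x) & u & ~z | u)   [distribution]
= u | ~(u & ~z | u)   [complement / identity]
= u | ~u   [absorption]
= 1   [complement]

1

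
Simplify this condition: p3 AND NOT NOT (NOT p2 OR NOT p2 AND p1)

p3 AND NOT NOT (NOT p2 OR NOT p2 AND p1)
= p3 AND NOT NOT NOT p2   (absorption)
= p3 AND NOT p2   (double negation)

p3 AND NOT p2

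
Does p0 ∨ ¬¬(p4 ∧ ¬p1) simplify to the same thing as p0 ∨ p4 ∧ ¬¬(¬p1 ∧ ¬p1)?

E1: p0 ∨ ¬¬(p4 ∧ ¬p1)
    = p0 ∨ p4 ∧ ¬p1   (double negation)
E2: p0 ∨ p4 ∧ ¬¬(¬p1 ∧ ¬p1)
    = p0 ∨ p4 ∧ ¬¬¬p1   (idempotence)
    = p0 ∨ p4 ∧ ¬p1   (double negation)
Both reduce to p0 ∨ p4 ∧ ¬p1, so they are equivalent.

Yes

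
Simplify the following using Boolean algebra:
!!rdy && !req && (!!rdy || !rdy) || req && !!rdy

rdy

!!rdy && !req && (!!rdy || !rdy) || req && !!rdy
= !!rdy && !req && (rdy || !rdy) || req && !!rdy
= !!rdy && !req || req && !!rdy
= !!rdy
= rdy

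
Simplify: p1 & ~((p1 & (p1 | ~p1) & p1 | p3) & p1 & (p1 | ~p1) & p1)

p1 & ~((p1 & (p1 | ~p1) & p1 | p3) & p1 & (p1 | ~p1) & p1)
= p1 & ~(p1 & (p1 | ~p1) & p1)
= p1 & ~(p1 & p1)
= p1 & ~p1
= 0

0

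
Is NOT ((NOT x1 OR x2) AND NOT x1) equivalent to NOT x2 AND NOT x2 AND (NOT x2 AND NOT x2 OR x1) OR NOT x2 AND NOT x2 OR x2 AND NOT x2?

E1: NOT ((NOT x1 OR x2) AND NOT x1)
    = NOT NOT x1   (absorption)
    = x1   (double negation)
E2: NOT x2 AND NOT x2 AND (NOT x2 AND NOT x2 OR x1) OR NOT x2 AND NOT x2 OR x2 AND NOT x2
    = NOT x2 AND NOT x2 OR NOT x2 AND NOT x2 OR x2 AND NOT x2   (absorption)
    = NOT x2 AND NOT x2 OR x2 AND NOT x2   (idempotence)
    = NOT x2   (distribution)
These differ: at x1=0, x2=0, E1 = 0 but E2 = 1.

No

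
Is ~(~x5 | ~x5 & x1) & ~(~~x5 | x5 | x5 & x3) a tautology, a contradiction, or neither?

~(~x5 | ~x5 & x1) & ~(~~x5 | x5 | x5 & x3)
= ~~x5 & ~(~~x5 | x5 | x5 & x3)   — absorption
= ~~x5 & ~(x5 | x5 | x5 & x3)   — double negation
= ~~x5 & ~(x5 | x5)   — absorption
= ~~x5 & ~x5   — idempotence
= x5 & ~x5   — double negation
= 0   — complement

contradiction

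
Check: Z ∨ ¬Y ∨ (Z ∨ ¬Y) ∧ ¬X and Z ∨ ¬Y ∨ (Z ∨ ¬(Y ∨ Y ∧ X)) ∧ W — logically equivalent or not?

E1: Z ∨ ¬Y ∨ (Z ∨ ¬Y) ∧ ¬X
    = Z ∨ ¬Y   — absorption
E2: Z ∨ ¬Y ∨ (Z ∨ ¬(Y ∨ Y ∧ X)) ∧ W
    = Z ∨ ¬Y ∨ (Z ∨ ¬Y) ∧ W   — absorption
    = Z ∨ ¬Y   — absorption
Both reduce to Z ∨ ¬Y, so they are equivalent.

Yes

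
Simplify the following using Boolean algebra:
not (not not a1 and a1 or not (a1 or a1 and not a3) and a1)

not a1

not (not not a1 and a1 or not (a1 or a1 and not a3) and a1)
= not (not not a1 and a1 or not a1 and a1)   [absorption]
= not (a1 and a1 or not a1 and a1)   [double negation]
= not a1   [distribution]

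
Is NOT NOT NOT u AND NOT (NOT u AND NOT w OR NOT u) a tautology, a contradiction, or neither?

NOT NOT NOT u AND NOT (NOT u AND NOT w OR NOT u)
= NOT u AND NOT (NOT u AND NOT w OR NOT u)   (double negation)
= NOT u AND NOT NOT u   (absorption)
= NOT u AND u   (double negation)
= FALSE   (complement)

contradiction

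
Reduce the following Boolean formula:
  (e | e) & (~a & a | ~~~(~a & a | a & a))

(e | e) & (~a & a | ~~~(~a & a | a & a))
= (e | e) & (~a & a | ~~~a)   — distribution
= e & (~a & a | ~~~a)   — idempotence
= e & ~~~a   — complement / identity
= e & ~a   — double negation

e & ~a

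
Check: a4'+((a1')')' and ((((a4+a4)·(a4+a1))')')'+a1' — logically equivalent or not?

Yes

E1: a4'+((a1')')'
    = a4'+a1'   — double negation
E2: ((((a4+a4)·(a4+a1))')')'+a1'
    = ((a4+a4)·(a4+a1))'+a1'   — double negation
    = (a4·a1+a4)'+a1'   — distribution
    = a4'+a1'   — absorption
Both reduce to a4'+a1', so they are equivalent.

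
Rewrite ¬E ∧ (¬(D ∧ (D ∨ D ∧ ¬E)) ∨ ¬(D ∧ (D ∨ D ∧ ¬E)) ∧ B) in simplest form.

¬E ∧ ¬D

¬E ∧ (¬(D ∧ (D ∨ D ∧ ¬E)) ∨ ¬(D ∧ (D ∨ D ∧ ¬E)) ∧ B)
= ¬E ∧ ¬(D ∧ (D ∨ D ∧ ¬E))
= ¬E ∧ ¬(D ∧ D)
= ¬E ∧ ¬D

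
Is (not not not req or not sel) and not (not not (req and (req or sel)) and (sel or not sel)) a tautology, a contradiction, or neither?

neither

(not not not req or not sel) and not (not not (req and (req or sel)) and (sel or not sel))
= (not not not req or not sel) and not not not (req and (req or sel))   (complement / identity)
= (not not not req or not sel) and not not not req   (absorption)
= not not not req   (absorption)
= not req   (double negation)
This depends on req, so it is not a constant.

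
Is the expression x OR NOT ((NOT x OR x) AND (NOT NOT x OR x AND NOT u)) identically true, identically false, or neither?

x OR NOT ((NOT x OR x) AND (NOT NOT x OR x AND NOT u))
= x OR NOT (NOT NOT x OR x AND NOT u)
= x OR NOT (x OR x AND NOT u)
= x OR NOT x
= TRUE

identically true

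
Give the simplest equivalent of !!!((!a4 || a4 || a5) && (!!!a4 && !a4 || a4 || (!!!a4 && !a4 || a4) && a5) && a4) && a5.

!!!((!a4 || a4 || a5) && (!!!a4 && !a4 || a4 || (!!!a4 && !a4 || a4) && a5) && a4) && a5
= !!!((!a4 || a4 || a5) && (!!!a4 && !a4 || a4) && a4) && a5   (absorption)
= !!!((!a4 || a4 || a5) && (!a4 && !a4 || a4) && a4) && a5   (double negation)
= !!!((!a4 || a4 || a5) && (!a4 || a4) && a4) && a5   (idempotence)
= !!!((!a4 || a4) && a4) && a5   (absorption)
= !((!a4 || a4) && a4) && a5   (double negation)
= !a4 && a5   (complement / identity)

!a4 && a5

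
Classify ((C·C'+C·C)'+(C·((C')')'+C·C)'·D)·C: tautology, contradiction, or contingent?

contradiction

((C·C'+C·C)'+(C·((C')')'+C·C)'·D)·C
= ((C·C'+C·C)'+(C·C'+C·C)'·D)·C   [double negation]
= (C·C'+C·C)'·C   [absorption]
= C'·C   [distribution]
= 0   [complement]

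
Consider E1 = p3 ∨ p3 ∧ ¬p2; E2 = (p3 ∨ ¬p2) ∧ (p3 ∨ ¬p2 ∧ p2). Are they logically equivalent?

E1: p3 ∨ p3 ∧ ¬p2
    = p3   [absorption]
E2: (p3 ∨ ¬p2) ∧ (p3 ∨ ¬p2 ∧ p2)
    = (p3 ∨ ¬p2) ∧ p3   [complement / identity]
    = p3   [absorption]
Both reduce to p3, so they are equivalent.

Yes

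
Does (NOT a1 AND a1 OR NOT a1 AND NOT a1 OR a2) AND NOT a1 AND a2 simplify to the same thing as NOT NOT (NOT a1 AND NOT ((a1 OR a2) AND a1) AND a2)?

E1: (NOT a1 AND a1 OR NOT a1 AND NOT a1 OR a2) AND NOT a1 AND a2
    = (NOT a1 OR a2) AND NOT a1 AND a2   — distribution
    = NOT a1 AND a2   — absorption
E2: NOT NOT (NOT a1 AND NOT ((a1 OR a2) AND a1) AND a2)
    = NOT NOT (NOT a1 AND NOT a1 AND a2)   — absorption
    = NOT a1 AND NOT a1 AND a2   — double negation
    = NOT a1 AND a2   — idempotence
Both reduce to NOT a1 AND a2, so they are equivalent.

Yes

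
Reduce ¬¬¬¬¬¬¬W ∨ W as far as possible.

True

¬¬¬¬¬¬¬W ∨ W
= ¬¬¬¬¬W ∨ W   — double negation
= ¬¬¬W ∨ W   — double negation
= ¬W ∨ W   — double negation
= True   — complement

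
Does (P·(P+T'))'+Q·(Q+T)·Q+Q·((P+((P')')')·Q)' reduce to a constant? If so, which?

no

(P·(P+T'))'+Q·(Q+T)·Q+Q·((P+((P')')')·Q)'
= (P·(P+T'))'+Q·Q+Q·((P+((P')')')·Q)'   — absorption
= (P·(P+T'))'+Q·Q+Q·((P+P')·Q)'   — double negation
= (P·(P+T'))'+Q·Q+Q·Q'   — complement / identity
= P'+Q·Q+Q·Q'   — absorption
= P'+Q   — distribution
This depends on P, Q, so it is not a constant.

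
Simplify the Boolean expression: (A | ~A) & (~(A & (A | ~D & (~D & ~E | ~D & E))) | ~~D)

(A | ~A) & (~(A & (A | ~D & (~D & ~E | ~D & E))) | ~~D)
= (A | ~A) & (~(A & (A | ~D & ~D)) | ~~D)   — distribution
= (A | ~A) & (~(A & (A | ~D)) | ~~D)   — idempotence
= (A | ~A) & (~A | ~~D)   — absorption
= (A | ~A) & (~A | D)   — double negation
= ~A | D   — complement / identity

~A | D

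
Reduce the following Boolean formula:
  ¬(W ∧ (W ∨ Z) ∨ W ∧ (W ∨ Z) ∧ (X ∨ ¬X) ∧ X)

¬(W ∧ (W ∨ Z) ∨ W ∧ (W ∨ Z) ∧ (X ∨ ¬X) ∧ X)
= ¬(W ∧ (W ∨ Z) ∨ W ∧ (W ∨ Z) ∧ X)   [complement / identity]
= ¬(W ∧ (W ∨ Z))   [absorption]
= ¬W   [absorption]

¬W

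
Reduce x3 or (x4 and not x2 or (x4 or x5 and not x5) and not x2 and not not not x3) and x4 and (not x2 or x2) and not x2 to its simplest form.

x3 or x4 and not x2

x3 or (x4 and not x2 or (x4 or x5 and not x5) and not x2 and not not not x3) and x4 and (not x2 or x2) and not x2
= x3 or (x4 and not x2 or x4 and not x2 and not not not x3) and x4 and (not x2 or x2) and not x2   — complement / identity
= x3 or (x4 and not x2 or x4 and not x2 and not x3) and x4 and (not x2 or x2) and not x2   — double negation
= x3 or x4 and not x2 and x4 and (not x2 or x2) and not x2   — absorption
= x3 or x4 and not x2 and x4 and not x2   — complement / identity
= x3 or x4 and not x2   — idempotence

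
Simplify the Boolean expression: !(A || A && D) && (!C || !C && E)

!A && !C

!(A || A && D) && (!C || !C && E)
= !A && (!C || !C && E)
= !A && !C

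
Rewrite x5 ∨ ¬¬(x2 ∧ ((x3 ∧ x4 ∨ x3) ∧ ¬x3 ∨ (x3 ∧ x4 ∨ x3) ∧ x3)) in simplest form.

x5 ∨ ¬¬(x2 ∧ ((x3 ∧ x4 ∨ x3) ∧ ¬x3 ∨ (x3 ∧ x4 ∨ x3) ∧ x3))
= x5 ∨ ¬¬(x2 ∧ (x3 ∧ x4 ∨ x3))   [distribution]
= x5 ∨ ¬¬(x2 ∧ x3)   [absorption]
= x5 ∨ x2 ∧ x3   [double negation]

x5 ∨ x2 ∧ x3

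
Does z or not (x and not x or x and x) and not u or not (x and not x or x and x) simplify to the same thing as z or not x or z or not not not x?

E1: z or not (x and not x or x and x) and not u or not (x and not x or x and x)
    = z or not (x and not x or x and x)   [absorption]
    = z or not x   [distribution]
E2: z or not x or z or not not not x
    = z or not x or z or not x   [double negation]
    = z or not x   [idempotence]
Both reduce to z or not x, so they are equivalent.

Yes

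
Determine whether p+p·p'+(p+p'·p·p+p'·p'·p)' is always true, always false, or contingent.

p+p·p'+(p+p'·p·p+p'·p'·p)'
= p+(p+p'·p·p+p'·p'·p)'   (complement / identity)
= p+(p+p'·p)'   (distribution)
= p+p'   (complement / identity)
= 1   (complement)

always true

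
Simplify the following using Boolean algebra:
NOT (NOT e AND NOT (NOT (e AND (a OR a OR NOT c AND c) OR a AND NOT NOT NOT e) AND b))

NOT (NOT e AND NOT (NOT (e AND (a OR a OR NOT c AND c) OR a AND NOT NOT NOT e) AND b))
= NOT (NOT e AND NOT (NOT (e AND (a OR a) OR a AND NOT NOT NOT e) AND b))   [complement / identity]
= e OR NOT (e AND (a OR a) OR a AND NOT NOT NOT e) AND b   [De Morgan]
= e OR NOT (e AND a OR a AND NOT NOT NOT e) AND b   [idempotence]
= e OR NOT (e AND a OR a AND NOT e) AND b   [double negation]
= e OR NOT a AND b   [distribution]

e OR NOT a AND b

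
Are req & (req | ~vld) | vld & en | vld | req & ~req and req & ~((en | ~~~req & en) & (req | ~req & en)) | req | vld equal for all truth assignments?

E1: req & (req | ~vld) | vld & en | vld | req & ~req
    = req & (req | ~vld) | vld & en | vld
    = req | vld & en | vld
    = req | vld
E2: req & ~((en | ~~~req & en) & (req | ~req & en)) | req | vld
    = req & ~((en | ~req & en) & (req | ~req & en)) | req | vld
    = req & ~(en & req | ~req & en) | req | vld
    = req & ~en | req | vld
    = req | vld
Both reduce to req | vld, so they are equivalent.

Yes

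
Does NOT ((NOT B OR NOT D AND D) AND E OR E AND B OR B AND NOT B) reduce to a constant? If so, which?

no

NOT ((NOT B OR NOT D AND D) AND E OR E AND B OR B AND NOT B)
= NOT (NOT B AND E OR E AND B OR B AND NOT B)
= NOT (NOT B AND E OR E AND B)
= NOT E
This depends on E, so it is not a constant.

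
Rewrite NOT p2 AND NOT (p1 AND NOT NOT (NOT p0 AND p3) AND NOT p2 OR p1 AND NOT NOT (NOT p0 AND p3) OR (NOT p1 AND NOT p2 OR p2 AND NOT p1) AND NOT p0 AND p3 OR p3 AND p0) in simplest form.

NOT p2 AND NOT p3

NOT p2 AND NOT (p1 AND NOT NOT (NOT p0 AND p3) AND NOT p2 OR p1 AND NOT NOT (NOT p0 AND p3) OR (NOT p1 AND NOT p2 OR p2 AND NOT p1) AND NOT p0 AND p3 OR p3 AND p0)
= NOT p2 AND NOT (p1 AND NOT NOT (NOT p0 AND p3) OR (NOT p1 AND NOT p2 OR p2 AND NOT p1) AND NOT p0 AND p3 OR p3 AND p0)   [absorption]
= NOT p2 AND NOT (p1 AND NOT p0 AND p3 OR (NOT p1 AND NOT p2 OR p2 AND NOT p1) AND NOT p0 AND p3 OR p3 AND p0)   [double negation]
= NOT p2 AND NOT (p1 AND NOT p0 AND p3 OR NOT p1 AND NOT p0 AND p3 OR p3 AND p0)   [distribution]
= NOT p2 AND NOT (NOT p0 AND p3 OR p3 AND p0)   [distribution]
= NOT p2 AND NOT p3   [distribution]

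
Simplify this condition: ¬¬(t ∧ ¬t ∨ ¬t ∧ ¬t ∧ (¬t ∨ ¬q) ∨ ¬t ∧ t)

¬t

¬¬(t ∧ ¬t ∨ ¬t ∧ ¬t ∧ (¬t ∨ ¬q) ∨ ¬t ∧ t)
= ¬¬(¬t ∧ ¬t ∧ (¬t ∨ ¬q) ∨ ¬t ∧ t)   — complement / identity
= ¬¬(¬t ∧ ¬t ∨ ¬t ∧ t)   — absorption
= ¬t ∧ ¬t ∨ ¬t ∧ t   — double negation
= ¬t   — distribution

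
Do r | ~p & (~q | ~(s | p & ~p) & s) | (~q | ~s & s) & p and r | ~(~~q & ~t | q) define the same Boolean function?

E1: r | ~p & (~q | ~(s | p & ~p) & s) | (~q | ~s & s) & p
    = r | ~p & (~q | ~s & s) | (~q | ~s & s) & p   [complement / identity]
    = r | ~q | ~s & s   [distribution]
    = r | ~q   [complement / identity]
E2: r | ~(~~q & ~t | q)
    = r | ~(q & ~t | q)   [double negation]
    = r | ~q   [absorption]
Both reduce to r | ~q, so they are equivalent.

Yes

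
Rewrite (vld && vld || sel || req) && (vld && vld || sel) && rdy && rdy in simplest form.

(vld || sel) && rdy

(vld && vld || sel || req) && (vld && vld || sel) && rdy && rdy
= (vld && vld || sel) && rdy && rdy   [absorption]
= (vld || sel) && rdy && rdy   [idempotence]
= (vld || sel) && rdy   [idempotence]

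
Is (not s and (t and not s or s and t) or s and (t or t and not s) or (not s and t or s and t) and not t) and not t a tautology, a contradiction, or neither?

contradiction

(not s and (t and not s or s and t) or s and (t or t and not s) or (not s and t or s and t) and not t) and not t
= (not s and (t and not s or s and t) or s and t or (not s and t or s and t) and not t) and not t   — absorption
= (not s and t or s and t or (not s and t or s and t) and not t) and not t   — distribution
= (not s and t or s and t) and not t   — absorption
= t and not t   — distribution
= False   — complement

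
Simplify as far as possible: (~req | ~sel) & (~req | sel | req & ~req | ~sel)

~req | ~sel

(~req | ~sel) & (~req | sel | req & ~req | ~sel)
= (~req | ~sel) & (~req | sel | ~sel)
= ~req | ~sel & (sel | ~sel)
= ~req | ~sel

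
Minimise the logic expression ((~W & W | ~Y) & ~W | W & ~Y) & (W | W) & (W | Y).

((~W & W | ~Y) & ~W | W & ~Y) & (W | W) & (W | Y)
= (~Y & ~W | W & ~Y) & (W | W) & (W | Y)   [complement / identity]
= (~Y & ~W | W & ~Y) & (W & Y | W)   [distribution]
= ~Y & (W & Y | W)   [distribution]
= ~Y & W   [absorption]

~Y & W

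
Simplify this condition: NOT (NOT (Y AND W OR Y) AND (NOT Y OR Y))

Y

NOT (NOT (Y AND W OR Y) AND (NOT Y OR Y))
= NOT (NOT Y AND (NOT Y OR Y))   (absorption)
= NOT NOT Y   (complement / identity)
= Y   (double negation)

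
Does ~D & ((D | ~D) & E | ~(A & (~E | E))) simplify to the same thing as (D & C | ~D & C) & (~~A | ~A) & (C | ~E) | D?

E1: ~D & ((D | ~D) & E | ~(A & (~E | E)))
    = ~D & (E | ~(A & (~E | E)))   [complement / identity]
    = ~D & (E | ~A)   [complement / identity]
E2: (D & C | ~D & C) & (~~A | ~A) & (C | ~E) | D
    = C & (~~A | ~A) & (C | ~E) | D   [distribution]
    = C & (A | ~A) & (C | ~E) | D   [double negation]
    = C & (C | ~E) | D   [complement / identity]
    = C | D   [absorption]
These differ: at A=0, C=0, D=1, E=0, E1 = 0 but E2 = 1.

No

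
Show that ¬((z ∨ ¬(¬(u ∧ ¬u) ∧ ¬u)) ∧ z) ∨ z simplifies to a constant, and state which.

¬((z ∨ ¬(¬(u ∧ ¬u) ∧ ¬u)) ∧ z) ∨ z
= ¬((z ∨ u ∧ ¬u ∨ u) ∧ z) ∨ z   — De Morgan
= ¬((z ∨ u) ∧ z) ∨ z   — complement / identity
= ¬z ∨ z   — absorption
= True   — complement

True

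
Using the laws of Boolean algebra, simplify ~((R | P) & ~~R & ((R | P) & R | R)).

~R

~((R | P) & ~~R & ((R | P) & R | R))
= ~((R | P) & R & ((R | P) & R | R))
= ~((R | P) & R)
= ~R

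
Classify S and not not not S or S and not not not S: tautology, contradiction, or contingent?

S and not not not S or S and not not not S
= S and not not not S   (idempotence)
= S and not S   (double negation)
= False   (complement)

contradiction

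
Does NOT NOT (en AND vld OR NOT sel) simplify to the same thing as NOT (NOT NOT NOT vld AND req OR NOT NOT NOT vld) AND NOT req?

No

E1: NOT NOT (en AND vld OR NOT sel)
    = en AND vld OR NOT sel
E2: NOT (NOT NOT NOT vld AND req OR NOT NOT NOT vld) AND NOT req
    = NOT NOT NOT NOT vld AND NOT req
    = NOT NOT vld AND NOT req
    = vld AND NOT req
These differ: at en=1, req=1, sel=0, vld=1, E1 = 1 but E2 = 0.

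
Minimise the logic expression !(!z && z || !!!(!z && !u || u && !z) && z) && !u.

!(!z && z || !!!(!z && !u || u && !z) && z) && !u
= !(!z && z || !(!z && !u || u && !z) && z) && !u   [double negation]
= !(!z && z || !!z && z) && !u   [distribution]
= !(!z && z || z && z) && !u   [double negation]
= !z && !u   [distribution]

!z && !u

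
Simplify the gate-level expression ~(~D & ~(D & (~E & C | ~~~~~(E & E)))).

~(~D & ~(D & (~E & C | ~~~~~(E & E))))
= ~(~D & ~(D & (~E & C | ~~~~~E)))   [idempotence]
= ~(~D & ~(D & (~E & C | ~~~E)))   [double negation]
= D | D & (~E & C | ~~~E)   [De Morgan]
= D | D & (~E & C | ~E)   [double negation]
= D | D & ~E   [absorption]
= D   [absorption]

D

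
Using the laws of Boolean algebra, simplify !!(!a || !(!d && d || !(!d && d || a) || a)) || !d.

!!(!a || !(!d && d || !(!d && d || a) || a)) || !d
= !!(!a || !(!(!d && d || a) || a)) || !d   [complement / identity]
= !(a && (!(!d && d || a) || a)) || !d   [De Morgan]
= !(a && (!a || a)) || !d   [complement / identity]
= !a || !d   [complement / identity]

!a || !d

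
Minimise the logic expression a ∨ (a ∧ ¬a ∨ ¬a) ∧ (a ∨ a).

a

a ∨ (a ∧ ¬a ∨ ¬a) ∧ (a ∨ a)
= a ∨ ¬a ∧ (a ∨ a)   (complement / identity)
= a ∨ ¬a ∧ a   (idempotence)
= a   (complement / identity)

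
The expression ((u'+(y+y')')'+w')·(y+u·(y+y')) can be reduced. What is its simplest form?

u+w'·y

((u'+(y+y')')'+w')·(y+u·(y+y'))
= (u·(y+y')+w')·(y+u·(y+y'))   [De Morgan]
= u·(y+y')+w'·y   [distribution]
= u+w'·y   [complement / identity]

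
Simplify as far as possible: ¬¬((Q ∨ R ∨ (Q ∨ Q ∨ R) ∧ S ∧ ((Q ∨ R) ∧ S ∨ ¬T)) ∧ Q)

¬¬((Q ∨ R ∨ (Q ∨ Q ∨ R) ∧ S ∧ ((Q ∨ R) ∧ S ∨ ¬T)) ∧ Q)
= (Q ∨ R ∨ (Q ∨ Q ∨ R) ∧ S ∧ ((Q ∨ R) ∧ S ∨ ¬T)) ∧ Q   [double negation]
= (Q ∨ R ∨ (Q ∨ R) ∧ S ∧ ((Q ∨ R) ∧ S ∨ ¬T)) ∧ Q   [idempotence]
= (Q ∨ R ∨ (Q ∨ R) ∧ S) ∧ Q   [absorption]
= (Q ∨ R) ∧ Q   [absorption]
= Q   [absorption]

Q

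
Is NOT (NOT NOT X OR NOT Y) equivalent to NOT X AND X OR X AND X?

E1: NOT (NOT NOT X OR NOT Y)
    = NOT X AND Y   — De Morgan
E2: NOT X AND X OR X AND X
    = X   — distribution
These differ: at X=1, Y=1, E1 = 0 but E2 = 1.

No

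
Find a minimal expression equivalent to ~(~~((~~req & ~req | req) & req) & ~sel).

~(~~((~~req & ~req | req) & req) & ~sel)
= ~(~~((req & ~req | req) & req) & ~sel)   — double negation
= ~(~~(req & req) & ~sel)   — complement / identity
= ~(~~req & ~sel)   — idempotence
= ~req | sel   — De Morgan

~req | sel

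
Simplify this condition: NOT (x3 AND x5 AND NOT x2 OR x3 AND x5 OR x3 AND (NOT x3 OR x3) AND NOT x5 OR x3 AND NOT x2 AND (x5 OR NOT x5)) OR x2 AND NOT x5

NOT (x3 AND x5 AND NOT x2 OR x3 AND x5 OR x3 AND (NOT x3 OR x3) AND NOT x5 OR x3 AND NOT x2 AND (x5 OR NOT x5)) OR x2 AND NOT x5
= NOT (x3 AND x5 OR x3 AND (NOT x3 OR x3) AND NOT x5 OR x3 AND NOT x2 AND (x5 OR NOT x5)) OR x2 AND NOT x5   — absorption
= NOT (x3 AND x5 OR x3 AND (NOT x3 OR x3) AND NOT x5 OR x3 AND NOT x2) OR x2 AND NOT x5   — complement / identity
= NOT (x3 AND x5 OR x3 AND NOT x5 OR x3 AND NOT x2) OR x2 AND NOT x5   — complement / identity
= NOT (x3 OR x3 AND NOT x2) OR x2 AND NOT x5   — distribution
= NOT x3 OR x2 AND NOT x5   — absorption

NOT x3 OR x2 AND NOT x5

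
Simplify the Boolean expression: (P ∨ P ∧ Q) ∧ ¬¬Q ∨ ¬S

P ∧ Q ∨ ¬S

(P ∨ P ∧ Q) ∧ ¬¬Q ∨ ¬S
= (P ∨ P ∧ Q) ∧ Q ∨ ¬S   [double negation]
= P ∧ Q ∨ ¬S   [absorption]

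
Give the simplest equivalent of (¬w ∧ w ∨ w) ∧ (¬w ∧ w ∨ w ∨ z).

(¬w ∧ w ∨ w) ∧ (¬w ∧ w ∨ w ∨ z)
= ¬w ∧ w ∨ w   [absorption]
= w   [complement / identity]

w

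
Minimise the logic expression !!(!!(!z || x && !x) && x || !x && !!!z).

!z

!!(!!(!z || x && !x) && x || !x && !!!z)
= !!(!!!z && x || !x && !!!z)   (complement / identity)
= !!!!!z   (distribution)
= !!!z   (double negation)
= !z   (double negation)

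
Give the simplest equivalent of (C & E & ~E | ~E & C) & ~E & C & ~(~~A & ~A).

(C & E & ~E | ~E & C) & ~E & C & ~(~~A & ~A)
= (C & E & ~E | ~E & C) & ~E & C & (~A | A)   [De Morgan]
= ~E & (C & E | C) & ~E & C & (~A | A)   [distribution]
= ~E & C & ~E & C & (~A | A)   [absorption]
= ~E & C & (~A | A)   [idempotence]
= ~E & C   [complement / identity]

~E & C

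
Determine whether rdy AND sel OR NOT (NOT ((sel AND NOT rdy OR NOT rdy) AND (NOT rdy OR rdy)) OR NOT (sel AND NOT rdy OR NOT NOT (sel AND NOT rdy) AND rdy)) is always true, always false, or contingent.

rdy AND sel OR NOT (NOT ((sel AND NOT rdy OR NOT rdy) AND (NOT rdy OR rdy)) OR NOT (sel AND NOT rdy OR NOT NOT (sel AND NOT rdy) AND rdy))
= rdy AND sel OR NOT (NOT ((sel AND NOT rdy OR NOT rdy) AND (NOT rdy OR rdy)) OR NOT (sel AND NOT rdy OR sel AND NOT rdy AND rdy))
= rdy AND sel OR (sel AND NOT rdy OR NOT rdy) AND (NOT rdy OR rdy) AND (sel AND NOT rdy OR sel AND NOT rdy AND rdy)
= rdy AND sel OR (NOT rdy OR sel AND NOT rdy AND rdy) AND (sel AND NOT rdy OR sel AND NOT rdy AND rdy)
= rdy AND sel OR sel AND NOT rdy AND rdy OR NOT rdy AND sel AND NOT rdy
= rdy AND sel OR sel AND NOT rdy
= sel
This depends on sel, so it is not a constant.

contingent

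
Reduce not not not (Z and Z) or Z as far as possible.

not not not (Z and Z) or Z
= not (Z and Z) or Z   (double negation)
= not Z or Z   (idempotence)
= True   (complement)

True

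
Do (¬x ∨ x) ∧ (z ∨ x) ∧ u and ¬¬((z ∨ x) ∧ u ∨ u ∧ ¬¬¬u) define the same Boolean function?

Yes

E1: (¬x ∨ x) ∧ (z ∨ x) ∧ u
    = (z ∨ x) ∧ u   [complement / identity]
E2: ¬¬((z ∨ x) ∧ u ∨ u ∧ ¬¬¬u)
    = ¬¬((z ∨ x) ∧ u ∨ u ∧ ¬u)   [double negation]
    = (z ∨ x) ∧ u ∨ u ∧ ¬u   [double negation]
    = (z ∨ x) ∧ u   [complement / identity]
Both reduce to (z ∨ x) ∧ u, so they are equivalent.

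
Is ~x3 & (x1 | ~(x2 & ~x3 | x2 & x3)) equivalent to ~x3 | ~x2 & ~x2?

No

E1: ~x3 & (x1 | ~(x2 & ~x3 | x2 & x3))
    = ~x3 & (x1 | ~x2)   — distribution
E2: ~x3 | ~x2 & ~x2
    = ~x3 | ~x2   — idempotence
These differ: at x1=0, x2=0, x3=1, E1 = 0 but E2 = 1.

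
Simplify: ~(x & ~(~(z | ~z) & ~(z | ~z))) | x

1

~(x & ~(~(z | ~z) & ~(z | ~z))) | x
= ~(x & (z | ~z | z | ~z)) | x   — De Morgan
= ~(x & (z | ~z)) | x   — idempotence
= ~x | x   — complement / identity
= 1   — complement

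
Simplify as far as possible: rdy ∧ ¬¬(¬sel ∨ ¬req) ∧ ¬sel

rdy ∧ ¬sel

rdy ∧ ¬¬(¬sel ∨ ¬req) ∧ ¬sel
= rdy ∧ (¬sel ∨ ¬req) ∧ ¬sel   (double negation)
= rdy ∧ ¬sel   (absorption)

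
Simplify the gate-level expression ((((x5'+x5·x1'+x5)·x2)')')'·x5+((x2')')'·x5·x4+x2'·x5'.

((((x5'+x5·x1'+x5)·x2)')')'·x5+((x2')')'·x5·x4+x2'·x5'
= ((((x5'+x5)·x2)')')'·x5+((x2')')'·x5·x4+x2'·x5'   [absorption]
= ((x2')')'·x5+((x2')')'·x5·x4+x2'·x5'   [complement / identity]
= ((x2')')'·x5+x2'·x5'   [absorption]
= x2'·x5+x2'·x5'   [double negation]
= x2'   [distribution]

x2'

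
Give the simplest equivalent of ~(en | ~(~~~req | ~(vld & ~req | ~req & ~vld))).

~(en | ~(~~~req | ~(vld & ~req | ~req & ~vld)))
= ~(en | ~(~~~req | ~~req))   (distribution)
= ~(en | ~(~req | ~~req))   (double negation)
= ~(en | req & ~req)   (De Morgan)
= ~en   (complement / identity)

~en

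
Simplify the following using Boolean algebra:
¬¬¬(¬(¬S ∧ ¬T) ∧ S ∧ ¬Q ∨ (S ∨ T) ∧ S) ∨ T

¬¬¬(¬(¬S ∧ ¬T) ∧ S ∧ ¬Q ∨ (S ∨ T) ∧ S) ∨ T
= ¬¬¬((S ∨ T) ∧ S ∧ ¬Q ∨ (S ∨ T) ∧ S) ∨ T   (De Morgan)
= ¬((S ∨ T) ∧ S ∧ ¬Q ∨ (S ∨ T) ∧ S) ∨ T   (double negation)
= ¬((S ∨ T) ∧ S) ∨ T   (absorption)
= ¬S ∨ T   (absorption)

¬S ∨ T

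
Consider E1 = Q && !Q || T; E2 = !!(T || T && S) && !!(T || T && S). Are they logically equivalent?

E1: Q && !Q || T
    = T   (complement / identity)
E2: !!(T || T && S) && !!(T || T && S)
    = !!(T || T && S)   (idempotence)
    = T || T && S   (double negation)
    = T   (absorption)
Both reduce to T, so they are equivalent.

Yes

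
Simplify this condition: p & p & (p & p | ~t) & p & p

p

p & p & (p & p | ~t) & p & p
= p & p & p & p   — absorption
= p & p   — idempotence
= p   — idempotence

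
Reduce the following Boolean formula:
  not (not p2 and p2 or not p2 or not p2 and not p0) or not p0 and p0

p2

not (not p2 and p2 or not p2 or not p2 and not p0) or not p0 and p0
= not (not p2 or not p2 and not p0) or not p0 and p0   [complement / identity]
= not not p2 or not p0 and p0   [absorption]
= not not p2   [complement / identity]
= p2   [double negation]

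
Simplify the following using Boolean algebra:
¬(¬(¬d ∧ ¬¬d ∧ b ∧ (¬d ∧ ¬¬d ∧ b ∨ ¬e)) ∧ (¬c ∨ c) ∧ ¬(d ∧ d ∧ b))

b ∧ d

¬(¬(¬d ∧ ¬¬d ∧ b ∧ (¬d ∧ ¬¬d ∧ b ∨ ¬e)) ∧ (¬c ∨ c) ∧ ¬(d ∧ d ∧ b))
= ¬(¬(¬d ∧ ¬¬d ∧ b) ∧ (¬c ∨ c) ∧ ¬(d ∧ d ∧ b))   — absorption
= ¬(¬(¬d ∧ ¬¬d ∧ b) ∧ ¬(d ∧ d ∧ b))   — complement / identity
= ¬d ∧ ¬¬d ∧ b ∨ d ∧ d ∧ b   — De Morgan
= ¬d ∧ d ∧ b ∨ d ∧ d ∧ b   — double negation
= b ∧ (¬d ∧ d ∨ d ∧ d)   — distribution
= b ∧ d   — distribution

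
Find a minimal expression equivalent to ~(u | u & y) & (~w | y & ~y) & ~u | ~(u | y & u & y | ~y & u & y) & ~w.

~(u | u & y) & (~w | y & ~y) & ~u | ~(u | y & u & y | ~y & u & y) & ~w
= ~(u | u & y) & ~w & ~u | ~(u | y & u & y | ~y & u & y) & ~w   — complement / identity
= ~(u | u & y) & ~w & ~u | ~(u | u & y) & ~w   — distribution
= ~(u | u & y) & ~w   — absorption
= ~u & ~w   — absorption

~u & ~w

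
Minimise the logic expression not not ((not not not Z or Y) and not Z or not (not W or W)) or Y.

not not ((not not not Z or Y) and not Z or not (not W or W)) or Y
= not not ((not Z or Y) and not Z or not (not W or W)) or Y   — double negation
= not not (not Z or not (not W or W)) or Y   — absorption
= not (Z and (not W or W)) or Y   — De Morgan
= not Z or Y   — complement / identity

not Z or Y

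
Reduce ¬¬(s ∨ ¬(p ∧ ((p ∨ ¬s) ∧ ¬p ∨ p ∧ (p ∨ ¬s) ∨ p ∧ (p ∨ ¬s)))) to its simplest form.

¬¬(s ∨ ¬(p ∧ ((p ∨ ¬s) ∧ ¬p ∨ p ∧ (p ∨ ¬s) ∨ p ∧ (p ∨ ¬s))))
= ¬¬(s ∨ ¬(p ∧ ((p ∨ ¬s) ∧ ¬p ∨ p ∧ (p ∨ ¬s))))   [idempotence]
= ¬¬(s ∨ ¬(p ∧ (p ∨ ¬s)))   [distribution]
= s ∨ ¬(p ∧ (p ∨ ¬s))   [double negation]
= s ∨ ¬p   [absorption]

s ∨ ¬p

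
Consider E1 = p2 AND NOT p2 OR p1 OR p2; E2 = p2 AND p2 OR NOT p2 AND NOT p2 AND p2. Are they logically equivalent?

E1: p2 AND NOT p2 OR p1 OR p2
    = p1 OR p2   (complement / identity)
E2: p2 AND p2 OR NOT p2 AND NOT p2 AND p2
    = p2 AND p2 OR NOT p2 AND p2   (idempotence)
    = p2   (distribution)
These differ: at p1=1, p2=0, E1 = 1 but E2 = 0.

No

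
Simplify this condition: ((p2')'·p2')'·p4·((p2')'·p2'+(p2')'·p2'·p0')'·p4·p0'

p4·p0'

((p2')'·p2')'·p4·((p2')'·p2'+(p2')'·p2'·p0')'·p4·p0'
= ((p2')'·p2')'·p4·((p2')'·p2')'·p4·p0'   (absorption)
= ((p2')'·p2')'·p4·p0'   (idempotence)
= (p2'+p2)·p4·p0'   (De Morgan)
= p4·p0'   (complement / identity)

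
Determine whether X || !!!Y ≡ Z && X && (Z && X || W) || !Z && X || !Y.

E1: X || !!!Y
    = X || !Y   (double negation)
E2: Z && X && (Z && X || W) || !Z && X || !Y
    = Z && X || !Z && X || !Y   (absorption)
    = X || !Y   (distribution)
Both reduce to X || !Y, so they are equivalent.

Yes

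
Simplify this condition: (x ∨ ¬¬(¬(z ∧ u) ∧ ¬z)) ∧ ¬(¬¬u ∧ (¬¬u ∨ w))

(x ∨ ¬¬(¬(z ∧ u) ∧ ¬z)) ∧ ¬(¬¬u ∧ (¬¬u ∨ w))
= (x ∨ ¬(z ∧ u ∨ z)) ∧ ¬(¬¬u ∧ (¬¬u ∨ w))   [De Morgan]
= (x ∨ ¬(z ∧ u ∨ z)) ∧ ¬¬¬u   [absorption]
= (x ∨ ¬z) ∧ ¬¬¬u   [absorption]
= (x ∨ ¬z) ∧ ¬u   [double negation]

(x ∨ ¬z) ∧ ¬u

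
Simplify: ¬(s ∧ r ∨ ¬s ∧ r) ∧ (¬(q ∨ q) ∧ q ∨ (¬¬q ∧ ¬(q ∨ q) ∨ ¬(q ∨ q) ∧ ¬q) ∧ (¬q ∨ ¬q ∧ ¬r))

¬r ∧ ¬q

¬(s ∧ r ∨ ¬s ∧ r) ∧ (¬(q ∨ q) ∧ q ∨ (¬¬q ∧ ¬(q ∨ q) ∨ ¬(q ∨ q) ∧ ¬q) ∧ (¬q ∨ ¬q ∧ ¬r))
= ¬(s ∧ r ∨ ¬s ∧ r) ∧ (¬(q ∨ q) ∧ q ∨ (q ∧ ¬(q ∨ q) ∨ ¬(q ∨ q) ∧ ¬q) ∧ (¬q ∨ ¬q ∧ ¬r))   (double negation)
= ¬(s ∧ r ∨ ¬s ∧ r) ∧ (¬(q ∨ q) ∧ q ∨ (q ∧ ¬(q ∨ q) ∨ ¬(q ∨ q) ∧ ¬q) ∧ ¬q)   (absorption)
= ¬r ∧ (¬(q ∨ q) ∧ q ∨ (q ∧ ¬(q ∨ q) ∨ ¬(q ∨ q) ∧ ¬q) ∧ ¬q)   (distribution)
= ¬r ∧ (¬(q ∨ q) ∧ q ∨ ¬(q ∨ q) ∧ ¬q)   (distribution)
= ¬r ∧ ¬(q ∨ q)   (distribution)
= ¬r ∧ ¬q   (idempotence)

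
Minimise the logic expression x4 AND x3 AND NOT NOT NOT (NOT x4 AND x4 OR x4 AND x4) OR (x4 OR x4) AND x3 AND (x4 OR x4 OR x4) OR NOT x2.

x4 AND x3 OR NOT x2

x4 AND x3 AND NOT NOT NOT (NOT x4 AND x4 OR x4 AND x4) OR (x4 OR x4) AND x3 AND (x4 OR x4 OR x4) OR NOT x2
= x4 AND x3 AND NOT NOT NOT (NOT x4 AND x4 OR x4 AND x4) OR (x4 OR x4) AND x3 AND (x4 OR x4) OR NOT x2   (idempotence)
= x4 AND x3 AND NOT NOT NOT (NOT x4 AND x4 OR x4 AND x4) OR x4 AND x3 AND (x4 OR x4) OR NOT x2   (idempotence)
= x4 AND x3 AND NOT NOT NOT x4 OR x4 AND x3 AND (x4 OR x4) OR NOT x2   (distribution)
= x4 AND x3 AND NOT x4 OR x4 AND x3 AND (x4 OR x4) OR NOT x2   (double negation)
= x4 AND x3 AND NOT x4 OR x4 AND x3 AND x4 OR NOT x2   (idempotence)
= x4 AND x3 OR NOT x2   (distribution)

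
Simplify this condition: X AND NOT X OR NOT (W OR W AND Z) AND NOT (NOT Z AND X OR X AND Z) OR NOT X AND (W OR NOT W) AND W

X AND NOT X OR NOT (W OR W AND Z) AND NOT (NOT Z AND X OR X AND Z) OR NOT X AND (W OR NOT W) AND W
= X AND NOT X OR NOT W AND NOT (NOT Z AND X OR X AND Z) OR NOT X AND (W OR NOT W) AND W   (absorption)
= X AND NOT X OR NOT W AND NOT (NOT Z AND X OR X AND Z) OR NOT X AND W   (complement / identity)
= X AND NOT X OR NOT W AND NOT X OR NOT X AND W   (distribution)
= NOT W AND NOT X OR NOT X AND W   (complement / identity)
= NOT X   (distribution)

NOT X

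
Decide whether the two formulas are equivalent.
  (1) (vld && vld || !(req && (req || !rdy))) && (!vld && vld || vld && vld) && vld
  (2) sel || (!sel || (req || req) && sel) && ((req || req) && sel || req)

E1: (vld && vld || !(req && (req || !rdy))) && (!vld && vld || vld && vld) && vld
    = (vld && vld || !(req && (req || !rdy))) && vld && vld   — distribution
    = (vld && vld || !req) && vld && vld   — absorption
    = vld && vld   — absorption
    = vld   — idempotence
E2: sel || (!sel || (req || req) && sel) && ((req || req) && sel || req)
    = sel || !sel && req || (req || req) && sel   — distribution
    = sel || !sel && req || req && sel   — idempotence
    = sel || req   — distribution
These differ: at rdy=0, req=1, sel=0, vld=0, E1 = 0 but E2 = 1.

No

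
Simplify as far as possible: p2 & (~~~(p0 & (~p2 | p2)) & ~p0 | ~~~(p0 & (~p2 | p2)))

p2 & (~~~(p0 & (~p2 | p2)) & ~p0 | ~~~(p0 & (~p2 | p2)))
= p2 & ~~~(p0 & (~p2 | p2))   [absorption]
= p2 & ~(p0 & (~p2 | p2))   [double negation]
= p2 & ~p0   [complement / identity]

p2 & ~p0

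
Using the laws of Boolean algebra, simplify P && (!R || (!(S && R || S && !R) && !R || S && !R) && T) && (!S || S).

P && (!R || (!(S && R || S && !R) && !R || S && !R) && T) && (!S || S)
= P && (!R || (!(S && R || S && !R) && !R || S && !R) && T)   (complement / identity)
= P && (!R || (!S && !R || S && !R) && T)   (distribution)
= P && (!R || !R && T)   (distribution)
= P && !R   (absorption)

P && !R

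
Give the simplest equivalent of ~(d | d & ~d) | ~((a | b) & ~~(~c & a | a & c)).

~d | ~a

~(d | d & ~d) | ~((a | b) & ~~(~c & a | a & c))
= ~(d | d & ~d) | ~((a | b) & ~~a)   [distribution]
= ~(d | d & ~d) | ~((a | b) & a)   [double negation]
= ~d | ~((a | b) & a)   [complement / identity]
= ~d | ~a   [absorption]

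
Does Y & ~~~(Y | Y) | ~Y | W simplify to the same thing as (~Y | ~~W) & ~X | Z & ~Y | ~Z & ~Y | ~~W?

E1: Y & ~~~(Y | Y) | ~Y | W
    = Y & ~(Y | Y) | ~Y | W   — double negation
    = Y & ~Y | ~Y | W   — idempotence
    = ~Y | W   — complement / identity
E2: (~Y | ~~W) & ~X | Z & ~Y | ~Z & ~Y | ~~W
    = (~Y | ~~W) & ~X | ~Y | ~~W   — distribution
    = ~Y | ~~W   — absorption
    = ~Y | W   — double negation
Both reduce to ~Y | W, so they are equivalent.

Yes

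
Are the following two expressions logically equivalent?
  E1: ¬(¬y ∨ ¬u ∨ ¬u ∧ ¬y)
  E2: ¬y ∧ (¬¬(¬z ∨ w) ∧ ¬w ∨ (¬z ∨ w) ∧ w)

No

E1: ¬(¬y ∨ ¬u ∨ ¬u ∧ ¬y)
    = ¬(¬y ∨ ¬u)   [absorption]
    = y ∧ u   [De Morgan]
E2: ¬y ∧ (¬¬(¬z ∨ w) ∧ ¬w ∨ (¬z ∨ w) ∧ w)
    = ¬y ∧ ((¬z ∨ w) ∧ ¬w ∨ (¬z ∨ w) ∧ w)   [double negation]
    = ¬y ∧ (¬z ∨ w)   [distribution]
These differ: at u=1, w=1, y=1, z=0, E1 = 1 but E2 = 0.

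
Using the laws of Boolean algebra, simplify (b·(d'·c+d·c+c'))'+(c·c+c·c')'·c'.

b'+c'

(b·(d'·c+d·c+c'))'+(c·c+c·c')'·c'
= (b·(d'·c+d·c+c'))'+c'·c'   [distribution]
= (b·(c+c'))'+c'·c'   [distribution]
= b'+c'·c'   [complement / identity]
= b'+c'   [idempotence]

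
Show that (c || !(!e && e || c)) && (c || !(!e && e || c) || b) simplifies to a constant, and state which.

(c || !(!e && e || c)) && (c || !(!e && e || c) || b)
= c || !(!e && e || c)   [absorption]
= c || !c   [complement / identity]
= true   [complement]

true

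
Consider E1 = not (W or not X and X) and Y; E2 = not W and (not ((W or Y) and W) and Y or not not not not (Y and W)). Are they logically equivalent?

E1: not (W or not X and X) and Y
    = not W and Y   — complement / identity
E2: not W and (not ((W or Y) and W) and Y or not not not not (Y and W))
    = not W and (not ((W or Y) and W) and Y or not not (Y and W))   — double negation
    = not W and (not W and Y or not not (Y and W))   — absorption
    = not W and (not W and Y or Y and W)   — double negation
    = not W and Y   — distribution
Both reduce to not W and Y, so they are equivalent.

Yes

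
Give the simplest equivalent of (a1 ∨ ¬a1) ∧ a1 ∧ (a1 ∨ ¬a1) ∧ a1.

a1

(a1 ∨ ¬a1) ∧ a1 ∧ (a1 ∨ ¬a1) ∧ a1
= (a1 ∨ ¬a1) ∧ a1   [idempotence]
= a1   [complement / identity]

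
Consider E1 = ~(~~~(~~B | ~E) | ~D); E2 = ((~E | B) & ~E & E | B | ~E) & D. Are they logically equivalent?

E1: ~(~~~(~~B | ~E) | ~D)
    = ~(~(~~B | ~E) | ~D)   (double negation)
    = ~(~(B | ~E) | ~D)   (double negation)
    = (B | ~E) & D   (De Morgan)
E2: ((~E | B) & ~E & E | B | ~E) & D
    = (~E & E | B | ~E) & D   (absorption)
    = (B | ~E) & D   (complement / identity)
Both reduce to (B | ~E) & D, so they are equivalent.

Yes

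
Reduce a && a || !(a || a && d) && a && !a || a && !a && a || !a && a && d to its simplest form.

a

a && a || !(a || a && d) && a && !a || a && !a && a || !a && a && d
= a && a || !a && a && !a || a && !a && a || !a && a && d   — absorption
= a && a || !a && a || !a && a && d   — distribution
= a && a || !a && a   — absorption
= a   — distribution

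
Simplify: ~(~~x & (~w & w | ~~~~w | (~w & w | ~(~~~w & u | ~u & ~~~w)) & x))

~(~~x & (~w & w | ~~~~w | (~w & w | ~(~~~w & u | ~u & ~~~w)) & x))
= ~(~~x & (~w & w | ~~~~w | (~w & w | ~~~~w) & x))   (distribution)
= ~(~~x & (~w & w | ~~~~w))   (absorption)
= ~(~~x & ~~~~w)   (complement / identity)
= ~(~~x & ~~w)   (double negation)
= ~x | ~w   (De Morgan)

~x | ~w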